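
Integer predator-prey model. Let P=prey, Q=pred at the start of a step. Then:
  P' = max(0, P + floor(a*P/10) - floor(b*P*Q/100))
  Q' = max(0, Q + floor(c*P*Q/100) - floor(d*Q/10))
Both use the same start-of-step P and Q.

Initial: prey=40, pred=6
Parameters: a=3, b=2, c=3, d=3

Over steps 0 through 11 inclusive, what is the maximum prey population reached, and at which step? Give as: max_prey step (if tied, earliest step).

Answer: 51 2

Derivation:
Step 1: prey: 40+12-4=48; pred: 6+7-1=12
Step 2: prey: 48+14-11=51; pred: 12+17-3=26
Step 3: prey: 51+15-26=40; pred: 26+39-7=58
Step 4: prey: 40+12-46=6; pred: 58+69-17=110
Step 5: prey: 6+1-13=0; pred: 110+19-33=96
Step 6: prey: 0+0-0=0; pred: 96+0-28=68
Step 7: prey: 0+0-0=0; pred: 68+0-20=48
Step 8: prey: 0+0-0=0; pred: 48+0-14=34
Step 9: prey: 0+0-0=0; pred: 34+0-10=24
Step 10: prey: 0+0-0=0; pred: 24+0-7=17
Step 11: prey: 0+0-0=0; pred: 17+0-5=12
Max prey = 51 at step 2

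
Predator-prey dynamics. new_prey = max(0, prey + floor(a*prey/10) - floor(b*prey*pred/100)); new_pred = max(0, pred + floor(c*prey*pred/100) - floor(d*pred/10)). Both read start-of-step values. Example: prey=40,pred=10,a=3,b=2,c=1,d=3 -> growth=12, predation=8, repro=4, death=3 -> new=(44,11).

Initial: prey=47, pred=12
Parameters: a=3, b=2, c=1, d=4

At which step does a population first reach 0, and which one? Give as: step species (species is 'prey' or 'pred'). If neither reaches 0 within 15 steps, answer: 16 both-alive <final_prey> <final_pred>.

Step 1: prey: 47+14-11=50; pred: 12+5-4=13
Step 2: prey: 50+15-13=52; pred: 13+6-5=14
Step 3: prey: 52+15-14=53; pred: 14+7-5=16
Step 4: prey: 53+15-16=52; pred: 16+8-6=18
Step 5: prey: 52+15-18=49; pred: 18+9-7=20
Step 6: prey: 49+14-19=44; pred: 20+9-8=21
Step 7: prey: 44+13-18=39; pred: 21+9-8=22
Step 8: prey: 39+11-17=33; pred: 22+8-8=22
Step 9: prey: 33+9-14=28; pred: 22+7-8=21
Step 10: prey: 28+8-11=25; pred: 21+5-8=18
Step 11: prey: 25+7-9=23; pred: 18+4-7=15
Step 12: prey: 23+6-6=23; pred: 15+3-6=12
Step 13: prey: 23+6-5=24; pred: 12+2-4=10
Step 14: prey: 24+7-4=27; pred: 10+2-4=8
Step 15: prey: 27+8-4=31; pred: 8+2-3=7
No extinction within 15 steps

Answer: 16 both-alive 31 7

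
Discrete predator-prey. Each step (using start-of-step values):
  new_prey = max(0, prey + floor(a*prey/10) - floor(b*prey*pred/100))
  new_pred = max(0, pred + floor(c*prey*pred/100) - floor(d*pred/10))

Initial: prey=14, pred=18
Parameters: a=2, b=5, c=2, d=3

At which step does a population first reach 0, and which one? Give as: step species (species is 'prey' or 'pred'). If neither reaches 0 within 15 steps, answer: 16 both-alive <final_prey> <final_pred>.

Answer: 16 both-alive 1 3

Derivation:
Step 1: prey: 14+2-12=4; pred: 18+5-5=18
Step 2: prey: 4+0-3=1; pred: 18+1-5=14
Step 3: prey: 1+0-0=1; pred: 14+0-4=10
Step 4: prey: 1+0-0=1; pred: 10+0-3=7
Step 5: prey: 1+0-0=1; pred: 7+0-2=5
Step 6: prey: 1+0-0=1; pred: 5+0-1=4
Step 7: prey: 1+0-0=1; pred: 4+0-1=3
Step 8: prey: 1+0-0=1; pred: 3+0-0=3
Steps 9-15: state stable at prey=1, pred=3 (no change)
No extinction within 15 steps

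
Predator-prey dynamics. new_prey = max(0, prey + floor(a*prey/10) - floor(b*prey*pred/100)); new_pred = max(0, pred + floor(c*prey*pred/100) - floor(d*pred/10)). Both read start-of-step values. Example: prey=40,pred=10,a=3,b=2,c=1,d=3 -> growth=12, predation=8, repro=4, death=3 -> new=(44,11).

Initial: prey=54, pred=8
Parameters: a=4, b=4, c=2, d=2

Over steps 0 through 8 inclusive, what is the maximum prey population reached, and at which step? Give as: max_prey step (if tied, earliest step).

Step 1: prey: 54+21-17=58; pred: 8+8-1=15
Step 2: prey: 58+23-34=47; pred: 15+17-3=29
Step 3: prey: 47+18-54=11; pred: 29+27-5=51
Step 4: prey: 11+4-22=0; pred: 51+11-10=52
Step 5: prey: 0+0-0=0; pred: 52+0-10=42
Step 6: prey: 0+0-0=0; pred: 42+0-8=34
Step 7: prey: 0+0-0=0; pred: 34+0-6=28
Step 8: prey: 0+0-0=0; pred: 28+0-5=23
Max prey = 58 at step 1

Answer: 58 1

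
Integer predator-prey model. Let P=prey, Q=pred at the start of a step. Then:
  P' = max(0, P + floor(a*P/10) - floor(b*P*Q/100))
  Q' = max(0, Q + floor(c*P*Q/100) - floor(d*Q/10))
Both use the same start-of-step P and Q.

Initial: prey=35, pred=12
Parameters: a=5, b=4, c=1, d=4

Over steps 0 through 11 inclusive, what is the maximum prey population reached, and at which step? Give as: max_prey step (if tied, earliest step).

Answer: 43 8

Derivation:
Step 1: prey: 35+17-16=36; pred: 12+4-4=12
Step 2: prey: 36+18-17=37; pred: 12+4-4=12
Step 3: prey: 37+18-17=38; pred: 12+4-4=12
Step 4: prey: 38+19-18=39; pred: 12+4-4=12
Step 5: prey: 39+19-18=40; pred: 12+4-4=12
Step 6: prey: 40+20-19=41; pred: 12+4-4=12
Step 7: prey: 41+20-19=42; pred: 12+4-4=12
Step 8: prey: 42+21-20=43; pred: 12+5-4=13
Step 9: prey: 43+21-22=42; pred: 13+5-5=13
Step 10: prey: 42+21-21=42; pred: 13+5-5=13
Step 11: prey: 42+21-21=42; pred: 13+5-5=13
Max prey = 43 at step 8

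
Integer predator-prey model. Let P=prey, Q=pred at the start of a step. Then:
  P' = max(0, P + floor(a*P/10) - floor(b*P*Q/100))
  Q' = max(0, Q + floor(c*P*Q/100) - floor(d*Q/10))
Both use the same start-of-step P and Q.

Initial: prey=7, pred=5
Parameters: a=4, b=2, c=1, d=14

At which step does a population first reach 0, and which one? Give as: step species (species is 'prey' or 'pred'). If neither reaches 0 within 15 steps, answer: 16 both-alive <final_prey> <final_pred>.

Answer: 1 pred

Derivation:
Step 1: prey: 7+2-0=9; pred: 5+0-7=0
First extinction: pred at step 1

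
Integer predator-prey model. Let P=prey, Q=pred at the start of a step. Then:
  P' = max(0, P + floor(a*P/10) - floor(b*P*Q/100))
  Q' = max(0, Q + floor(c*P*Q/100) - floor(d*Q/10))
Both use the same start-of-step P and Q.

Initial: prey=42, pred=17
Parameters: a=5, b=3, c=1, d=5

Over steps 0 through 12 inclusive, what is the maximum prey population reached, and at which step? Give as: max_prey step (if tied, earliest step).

Answer: 81 8

Derivation:
Step 1: prey: 42+21-21=42; pred: 17+7-8=16
Step 2: prey: 42+21-20=43; pred: 16+6-8=14
Step 3: prey: 43+21-18=46; pred: 14+6-7=13
Step 4: prey: 46+23-17=52; pred: 13+5-6=12
Step 5: prey: 52+26-18=60; pred: 12+6-6=12
Step 6: prey: 60+30-21=69; pred: 12+7-6=13
Step 7: prey: 69+34-26=77; pred: 13+8-6=15
Step 8: prey: 77+38-34=81; pred: 15+11-7=19
Step 9: prey: 81+40-46=75; pred: 19+15-9=25
Step 10: prey: 75+37-56=56; pred: 25+18-12=31
Step 11: prey: 56+28-52=32; pred: 31+17-15=33
Step 12: prey: 32+16-31=17; pred: 33+10-16=27
Max prey = 81 at step 8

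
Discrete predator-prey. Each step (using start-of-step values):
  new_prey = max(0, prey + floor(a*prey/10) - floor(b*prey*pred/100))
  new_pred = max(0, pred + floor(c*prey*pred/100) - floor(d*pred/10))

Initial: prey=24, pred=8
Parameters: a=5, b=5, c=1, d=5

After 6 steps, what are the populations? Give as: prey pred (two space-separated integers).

Answer: 111 4

Derivation:
Step 1: prey: 24+12-9=27; pred: 8+1-4=5
Step 2: prey: 27+13-6=34; pred: 5+1-2=4
Step 3: prey: 34+17-6=45; pred: 4+1-2=3
Step 4: prey: 45+22-6=61; pred: 3+1-1=3
Step 5: prey: 61+30-9=82; pred: 3+1-1=3
Step 6: prey: 82+41-12=111; pred: 3+2-1=4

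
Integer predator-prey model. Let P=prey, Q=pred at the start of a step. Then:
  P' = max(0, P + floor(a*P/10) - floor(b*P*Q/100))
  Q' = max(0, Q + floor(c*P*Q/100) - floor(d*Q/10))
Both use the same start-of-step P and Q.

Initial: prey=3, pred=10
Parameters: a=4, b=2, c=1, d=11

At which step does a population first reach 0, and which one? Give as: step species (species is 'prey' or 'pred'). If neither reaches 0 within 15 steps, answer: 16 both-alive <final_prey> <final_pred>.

Answer: 1 pred

Derivation:
Step 1: prey: 3+1-0=4; pred: 10+0-11=0
First extinction: pred at step 1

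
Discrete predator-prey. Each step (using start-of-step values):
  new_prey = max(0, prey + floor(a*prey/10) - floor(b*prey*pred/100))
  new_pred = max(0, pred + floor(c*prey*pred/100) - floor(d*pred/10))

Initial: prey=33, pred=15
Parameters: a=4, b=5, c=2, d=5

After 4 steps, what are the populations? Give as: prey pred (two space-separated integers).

Step 1: prey: 33+13-24=22; pred: 15+9-7=17
Step 2: prey: 22+8-18=12; pred: 17+7-8=16
Step 3: prey: 12+4-9=7; pred: 16+3-8=11
Step 4: prey: 7+2-3=6; pred: 11+1-5=7

Answer: 6 7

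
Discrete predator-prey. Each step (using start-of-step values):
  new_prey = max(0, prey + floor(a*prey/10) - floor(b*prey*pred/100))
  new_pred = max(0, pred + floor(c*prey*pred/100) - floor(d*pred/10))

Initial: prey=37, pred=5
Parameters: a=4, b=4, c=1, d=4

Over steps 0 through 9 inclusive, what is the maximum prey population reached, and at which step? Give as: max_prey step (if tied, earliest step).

Answer: 101 6

Derivation:
Step 1: prey: 37+14-7=44; pred: 5+1-2=4
Step 2: prey: 44+17-7=54; pred: 4+1-1=4
Step 3: prey: 54+21-8=67; pred: 4+2-1=5
Step 4: prey: 67+26-13=80; pred: 5+3-2=6
Step 5: prey: 80+32-19=93; pred: 6+4-2=8
Step 6: prey: 93+37-29=101; pred: 8+7-3=12
Step 7: prey: 101+40-48=93; pred: 12+12-4=20
Step 8: prey: 93+37-74=56; pred: 20+18-8=30
Step 9: prey: 56+22-67=11; pred: 30+16-12=34
Max prey = 101 at step 6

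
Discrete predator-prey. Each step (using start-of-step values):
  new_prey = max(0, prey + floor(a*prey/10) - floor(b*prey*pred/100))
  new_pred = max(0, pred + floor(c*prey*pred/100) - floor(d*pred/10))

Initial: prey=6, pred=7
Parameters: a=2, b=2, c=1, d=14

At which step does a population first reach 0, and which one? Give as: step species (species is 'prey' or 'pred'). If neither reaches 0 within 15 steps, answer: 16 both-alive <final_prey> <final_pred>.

Answer: 1 pred

Derivation:
Step 1: prey: 6+1-0=7; pred: 7+0-9=0
First extinction: pred at step 1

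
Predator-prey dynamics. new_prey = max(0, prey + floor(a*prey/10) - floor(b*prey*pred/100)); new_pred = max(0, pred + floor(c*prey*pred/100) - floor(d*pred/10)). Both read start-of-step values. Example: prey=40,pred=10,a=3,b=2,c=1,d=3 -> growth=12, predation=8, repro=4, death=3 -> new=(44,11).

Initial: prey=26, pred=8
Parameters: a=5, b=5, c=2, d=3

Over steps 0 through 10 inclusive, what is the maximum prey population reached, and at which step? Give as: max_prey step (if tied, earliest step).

Step 1: prey: 26+13-10=29; pred: 8+4-2=10
Step 2: prey: 29+14-14=29; pred: 10+5-3=12
Step 3: prey: 29+14-17=26; pred: 12+6-3=15
Step 4: prey: 26+13-19=20; pred: 15+7-4=18
Step 5: prey: 20+10-18=12; pred: 18+7-5=20
Step 6: prey: 12+6-12=6; pred: 20+4-6=18
Step 7: prey: 6+3-5=4; pred: 18+2-5=15
Step 8: prey: 4+2-3=3; pred: 15+1-4=12
Step 9: prey: 3+1-1=3; pred: 12+0-3=9
Step 10: prey: 3+1-1=3; pred: 9+0-2=7
Max prey = 29 at step 1

Answer: 29 1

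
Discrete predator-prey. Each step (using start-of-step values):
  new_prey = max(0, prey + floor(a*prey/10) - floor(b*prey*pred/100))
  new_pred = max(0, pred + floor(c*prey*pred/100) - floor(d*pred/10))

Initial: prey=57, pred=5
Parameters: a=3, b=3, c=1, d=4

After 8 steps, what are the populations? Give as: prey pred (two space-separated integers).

Answer: 14 33

Derivation:
Step 1: prey: 57+17-8=66; pred: 5+2-2=5
Step 2: prey: 66+19-9=76; pred: 5+3-2=6
Step 3: prey: 76+22-13=85; pred: 6+4-2=8
Step 4: prey: 85+25-20=90; pred: 8+6-3=11
Step 5: prey: 90+27-29=88; pred: 11+9-4=16
Step 6: prey: 88+26-42=72; pred: 16+14-6=24
Step 7: prey: 72+21-51=42; pred: 24+17-9=32
Step 8: prey: 42+12-40=14; pred: 32+13-12=33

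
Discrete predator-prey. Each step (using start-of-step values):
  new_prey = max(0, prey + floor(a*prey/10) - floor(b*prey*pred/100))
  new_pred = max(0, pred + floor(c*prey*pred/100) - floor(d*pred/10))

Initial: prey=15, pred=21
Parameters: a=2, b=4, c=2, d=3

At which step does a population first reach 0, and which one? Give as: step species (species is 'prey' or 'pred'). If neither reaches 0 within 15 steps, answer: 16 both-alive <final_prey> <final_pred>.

Answer: 16 both-alive 1 3

Derivation:
Step 1: prey: 15+3-12=6; pred: 21+6-6=21
Step 2: prey: 6+1-5=2; pred: 21+2-6=17
Step 3: prey: 2+0-1=1; pred: 17+0-5=12
Step 4: prey: 1+0-0=1; pred: 12+0-3=9
Step 5: prey: 1+0-0=1; pred: 9+0-2=7
Step 6: prey: 1+0-0=1; pred: 7+0-2=5
Step 7: prey: 1+0-0=1; pred: 5+0-1=4
Step 8: prey: 1+0-0=1; pred: 4+0-1=3
Step 9: prey: 1+0-0=1; pred: 3+0-0=3
Steps 10-15: state stable at prey=1, pred=3 (no change)
No extinction within 15 steps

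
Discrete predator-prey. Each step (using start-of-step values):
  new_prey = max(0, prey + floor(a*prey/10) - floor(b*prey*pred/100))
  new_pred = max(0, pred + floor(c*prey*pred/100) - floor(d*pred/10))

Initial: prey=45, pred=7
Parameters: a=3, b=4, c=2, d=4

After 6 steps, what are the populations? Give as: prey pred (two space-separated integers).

Answer: 1 12

Derivation:
Step 1: prey: 45+13-12=46; pred: 7+6-2=11
Step 2: prey: 46+13-20=39; pred: 11+10-4=17
Step 3: prey: 39+11-26=24; pred: 17+13-6=24
Step 4: prey: 24+7-23=8; pred: 24+11-9=26
Step 5: prey: 8+2-8=2; pred: 26+4-10=20
Step 6: prey: 2+0-1=1; pred: 20+0-8=12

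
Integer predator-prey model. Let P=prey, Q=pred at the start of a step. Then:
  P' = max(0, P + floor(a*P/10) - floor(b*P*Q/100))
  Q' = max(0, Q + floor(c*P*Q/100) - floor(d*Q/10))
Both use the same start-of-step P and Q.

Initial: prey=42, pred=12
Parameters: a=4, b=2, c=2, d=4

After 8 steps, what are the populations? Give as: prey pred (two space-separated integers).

Step 1: prey: 42+16-10=48; pred: 12+10-4=18
Step 2: prey: 48+19-17=50; pred: 18+17-7=28
Step 3: prey: 50+20-28=42; pred: 28+28-11=45
Step 4: prey: 42+16-37=21; pred: 45+37-18=64
Step 5: prey: 21+8-26=3; pred: 64+26-25=65
Step 6: prey: 3+1-3=1; pred: 65+3-26=42
Step 7: prey: 1+0-0=1; pred: 42+0-16=26
Step 8: prey: 1+0-0=1; pred: 26+0-10=16

Answer: 1 16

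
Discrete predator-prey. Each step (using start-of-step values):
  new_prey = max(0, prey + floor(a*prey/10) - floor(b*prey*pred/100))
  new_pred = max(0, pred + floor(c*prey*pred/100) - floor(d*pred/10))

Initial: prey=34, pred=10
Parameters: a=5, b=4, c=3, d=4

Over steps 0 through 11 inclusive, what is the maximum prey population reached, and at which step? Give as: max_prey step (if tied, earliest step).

Step 1: prey: 34+17-13=38; pred: 10+10-4=16
Step 2: prey: 38+19-24=33; pred: 16+18-6=28
Step 3: prey: 33+16-36=13; pred: 28+27-11=44
Step 4: prey: 13+6-22=0; pred: 44+17-17=44
Step 5: prey: 0+0-0=0; pred: 44+0-17=27
Step 6: prey: 0+0-0=0; pred: 27+0-10=17
Step 7: prey: 0+0-0=0; pred: 17+0-6=11
Step 8: prey: 0+0-0=0; pred: 11+0-4=7
Step 9: prey: 0+0-0=0; pred: 7+0-2=5
Step 10: prey: 0+0-0=0; pred: 5+0-2=3
Step 11: prey: 0+0-0=0; pred: 3+0-1=2
Max prey = 38 at step 1

Answer: 38 1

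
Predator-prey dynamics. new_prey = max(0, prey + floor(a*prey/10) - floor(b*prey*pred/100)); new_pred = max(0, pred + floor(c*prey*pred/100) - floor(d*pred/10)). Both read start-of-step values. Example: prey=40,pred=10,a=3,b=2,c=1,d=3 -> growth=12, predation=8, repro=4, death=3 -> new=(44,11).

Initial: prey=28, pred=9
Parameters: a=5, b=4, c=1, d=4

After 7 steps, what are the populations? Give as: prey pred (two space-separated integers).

Step 1: prey: 28+14-10=32; pred: 9+2-3=8
Step 2: prey: 32+16-10=38; pred: 8+2-3=7
Step 3: prey: 38+19-10=47; pred: 7+2-2=7
Step 4: prey: 47+23-13=57; pred: 7+3-2=8
Step 5: prey: 57+28-18=67; pred: 8+4-3=9
Step 6: prey: 67+33-24=76; pred: 9+6-3=12
Step 7: prey: 76+38-36=78; pred: 12+9-4=17

Answer: 78 17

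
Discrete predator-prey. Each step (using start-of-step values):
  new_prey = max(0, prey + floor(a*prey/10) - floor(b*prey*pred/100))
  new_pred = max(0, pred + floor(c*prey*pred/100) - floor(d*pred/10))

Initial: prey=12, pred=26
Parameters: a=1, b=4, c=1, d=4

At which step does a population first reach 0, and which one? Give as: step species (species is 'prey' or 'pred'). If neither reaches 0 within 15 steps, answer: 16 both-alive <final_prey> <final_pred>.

Step 1: prey: 12+1-12=1; pred: 26+3-10=19
Step 2: prey: 1+0-0=1; pred: 19+0-7=12
Step 3: prey: 1+0-0=1; pred: 12+0-4=8
Step 4: prey: 1+0-0=1; pred: 8+0-3=5
Step 5: prey: 1+0-0=1; pred: 5+0-2=3
Step 6: prey: 1+0-0=1; pred: 3+0-1=2
Step 7: prey: 1+0-0=1; pred: 2+0-0=2
Steps 8-15: state stable at prey=1, pred=2 (no change)
No extinction within 15 steps

Answer: 16 both-alive 1 2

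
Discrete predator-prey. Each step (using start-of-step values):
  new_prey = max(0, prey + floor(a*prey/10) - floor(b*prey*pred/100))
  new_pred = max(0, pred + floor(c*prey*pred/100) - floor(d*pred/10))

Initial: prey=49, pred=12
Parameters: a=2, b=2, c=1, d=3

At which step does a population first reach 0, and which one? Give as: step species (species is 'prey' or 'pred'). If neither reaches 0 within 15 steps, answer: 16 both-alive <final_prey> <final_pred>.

Step 1: prey: 49+9-11=47; pred: 12+5-3=14
Step 2: prey: 47+9-13=43; pred: 14+6-4=16
Step 3: prey: 43+8-13=38; pred: 16+6-4=18
Step 4: prey: 38+7-13=32; pred: 18+6-5=19
Step 5: prey: 32+6-12=26; pred: 19+6-5=20
Step 6: prey: 26+5-10=21; pred: 20+5-6=19
Step 7: prey: 21+4-7=18; pred: 19+3-5=17
Step 8: prey: 18+3-6=15; pred: 17+3-5=15
Step 9: prey: 15+3-4=14; pred: 15+2-4=13
Step 10: prey: 14+2-3=13; pred: 13+1-3=11
Step 11: prey: 13+2-2=13; pred: 11+1-3=9
Step 12: prey: 13+2-2=13; pred: 9+1-2=8
Step 13: prey: 13+2-2=13; pred: 8+1-2=7
Step 14: prey: 13+2-1=14; pred: 7+0-2=5
Step 15: prey: 14+2-1=15; pred: 5+0-1=4
No extinction within 15 steps

Answer: 16 both-alive 15 4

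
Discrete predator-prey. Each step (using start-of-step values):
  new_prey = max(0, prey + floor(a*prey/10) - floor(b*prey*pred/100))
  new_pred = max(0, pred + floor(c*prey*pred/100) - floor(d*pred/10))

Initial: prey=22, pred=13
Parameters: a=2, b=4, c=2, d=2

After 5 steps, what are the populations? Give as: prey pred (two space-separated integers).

Step 1: prey: 22+4-11=15; pred: 13+5-2=16
Step 2: prey: 15+3-9=9; pred: 16+4-3=17
Step 3: prey: 9+1-6=4; pred: 17+3-3=17
Step 4: prey: 4+0-2=2; pred: 17+1-3=15
Step 5: prey: 2+0-1=1; pred: 15+0-3=12

Answer: 1 12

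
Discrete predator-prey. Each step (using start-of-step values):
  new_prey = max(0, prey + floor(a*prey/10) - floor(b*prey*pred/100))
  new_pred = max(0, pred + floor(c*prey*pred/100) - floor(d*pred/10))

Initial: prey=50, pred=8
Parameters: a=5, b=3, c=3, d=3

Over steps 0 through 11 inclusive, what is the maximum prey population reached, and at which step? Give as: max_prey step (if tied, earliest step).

Answer: 63 1

Derivation:
Step 1: prey: 50+25-12=63; pred: 8+12-2=18
Step 2: prey: 63+31-34=60; pred: 18+34-5=47
Step 3: prey: 60+30-84=6; pred: 47+84-14=117
Step 4: prey: 6+3-21=0; pred: 117+21-35=103
Step 5: prey: 0+0-0=0; pred: 103+0-30=73
Step 6: prey: 0+0-0=0; pred: 73+0-21=52
Step 7: prey: 0+0-0=0; pred: 52+0-15=37
Step 8: prey: 0+0-0=0; pred: 37+0-11=26
Step 9: prey: 0+0-0=0; pred: 26+0-7=19
Step 10: prey: 0+0-0=0; pred: 19+0-5=14
Step 11: prey: 0+0-0=0; pred: 14+0-4=10
Max prey = 63 at step 1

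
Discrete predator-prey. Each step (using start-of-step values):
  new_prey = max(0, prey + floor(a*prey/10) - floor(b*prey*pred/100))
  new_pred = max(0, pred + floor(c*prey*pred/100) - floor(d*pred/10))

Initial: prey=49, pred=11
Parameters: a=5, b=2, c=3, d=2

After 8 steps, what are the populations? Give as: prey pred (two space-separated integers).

Step 1: prey: 49+24-10=63; pred: 11+16-2=25
Step 2: prey: 63+31-31=63; pred: 25+47-5=67
Step 3: prey: 63+31-84=10; pred: 67+126-13=180
Step 4: prey: 10+5-36=0; pred: 180+54-36=198
Step 5: prey: 0+0-0=0; pred: 198+0-39=159
Step 6: prey: 0+0-0=0; pred: 159+0-31=128
Step 7: prey: 0+0-0=0; pred: 128+0-25=103
Step 8: prey: 0+0-0=0; pred: 103+0-20=83

Answer: 0 83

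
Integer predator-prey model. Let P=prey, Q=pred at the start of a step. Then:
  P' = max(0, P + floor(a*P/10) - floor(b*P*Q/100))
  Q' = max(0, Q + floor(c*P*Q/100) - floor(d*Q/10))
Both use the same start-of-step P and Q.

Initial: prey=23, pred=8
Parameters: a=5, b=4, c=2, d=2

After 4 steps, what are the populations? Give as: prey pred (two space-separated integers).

Step 1: prey: 23+11-7=27; pred: 8+3-1=10
Step 2: prey: 27+13-10=30; pred: 10+5-2=13
Step 3: prey: 30+15-15=30; pred: 13+7-2=18
Step 4: prey: 30+15-21=24; pred: 18+10-3=25

Answer: 24 25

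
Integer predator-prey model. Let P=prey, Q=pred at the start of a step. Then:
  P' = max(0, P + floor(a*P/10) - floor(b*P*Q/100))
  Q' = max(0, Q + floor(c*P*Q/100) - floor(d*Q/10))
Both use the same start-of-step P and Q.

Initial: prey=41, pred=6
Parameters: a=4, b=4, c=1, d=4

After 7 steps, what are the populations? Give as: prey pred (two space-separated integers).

Answer: 51 22

Derivation:
Step 1: prey: 41+16-9=48; pred: 6+2-2=6
Step 2: prey: 48+19-11=56; pred: 6+2-2=6
Step 3: prey: 56+22-13=65; pred: 6+3-2=7
Step 4: prey: 65+26-18=73; pred: 7+4-2=9
Step 5: prey: 73+29-26=76; pred: 9+6-3=12
Step 6: prey: 76+30-36=70; pred: 12+9-4=17
Step 7: prey: 70+28-47=51; pred: 17+11-6=22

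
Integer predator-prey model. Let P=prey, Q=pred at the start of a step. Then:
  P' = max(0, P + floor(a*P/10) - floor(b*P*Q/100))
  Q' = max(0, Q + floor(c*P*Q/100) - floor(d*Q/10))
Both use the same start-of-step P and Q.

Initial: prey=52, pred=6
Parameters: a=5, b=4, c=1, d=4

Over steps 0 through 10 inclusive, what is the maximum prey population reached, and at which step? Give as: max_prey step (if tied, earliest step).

Step 1: prey: 52+26-12=66; pred: 6+3-2=7
Step 2: prey: 66+33-18=81; pred: 7+4-2=9
Step 3: prey: 81+40-29=92; pred: 9+7-3=13
Step 4: prey: 92+46-47=91; pred: 13+11-5=19
Step 5: prey: 91+45-69=67; pred: 19+17-7=29
Step 6: prey: 67+33-77=23; pred: 29+19-11=37
Step 7: prey: 23+11-34=0; pred: 37+8-14=31
Step 8: prey: 0+0-0=0; pred: 31+0-12=19
Step 9: prey: 0+0-0=0; pred: 19+0-7=12
Step 10: prey: 0+0-0=0; pred: 12+0-4=8
Max prey = 92 at step 3

Answer: 92 3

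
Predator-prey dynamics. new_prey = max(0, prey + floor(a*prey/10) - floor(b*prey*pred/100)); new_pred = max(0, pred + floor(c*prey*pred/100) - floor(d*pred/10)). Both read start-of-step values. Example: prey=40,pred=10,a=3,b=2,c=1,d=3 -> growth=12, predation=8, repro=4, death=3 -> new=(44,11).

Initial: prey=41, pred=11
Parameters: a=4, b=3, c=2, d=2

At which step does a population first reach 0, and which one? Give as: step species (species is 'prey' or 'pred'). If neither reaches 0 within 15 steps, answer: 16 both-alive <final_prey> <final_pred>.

Step 1: prey: 41+16-13=44; pred: 11+9-2=18
Step 2: prey: 44+17-23=38; pred: 18+15-3=30
Step 3: prey: 38+15-34=19; pred: 30+22-6=46
Step 4: prey: 19+7-26=0; pred: 46+17-9=54
First extinction: prey at step 4

Answer: 4 prey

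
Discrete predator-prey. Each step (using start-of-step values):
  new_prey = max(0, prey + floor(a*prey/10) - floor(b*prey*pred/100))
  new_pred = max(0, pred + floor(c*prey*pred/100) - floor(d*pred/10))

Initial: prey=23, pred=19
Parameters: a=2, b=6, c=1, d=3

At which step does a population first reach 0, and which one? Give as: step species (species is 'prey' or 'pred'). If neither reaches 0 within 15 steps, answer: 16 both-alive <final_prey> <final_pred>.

Step 1: prey: 23+4-26=1; pred: 19+4-5=18
Step 2: prey: 1+0-1=0; pred: 18+0-5=13
First extinction: prey at step 2

Answer: 2 prey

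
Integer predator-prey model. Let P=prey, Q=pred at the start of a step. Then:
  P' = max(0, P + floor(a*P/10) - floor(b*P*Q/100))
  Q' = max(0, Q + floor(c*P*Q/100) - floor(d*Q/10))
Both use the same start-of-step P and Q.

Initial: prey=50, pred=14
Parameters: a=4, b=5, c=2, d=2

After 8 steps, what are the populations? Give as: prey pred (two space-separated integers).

Answer: 0 13

Derivation:
Step 1: prey: 50+20-35=35; pred: 14+14-2=26
Step 2: prey: 35+14-45=4; pred: 26+18-5=39
Step 3: prey: 4+1-7=0; pred: 39+3-7=35
Step 4: prey: 0+0-0=0; pred: 35+0-7=28
Step 5: prey: 0+0-0=0; pred: 28+0-5=23
Step 6: prey: 0+0-0=0; pred: 23+0-4=19
Step 7: prey: 0+0-0=0; pred: 19+0-3=16
Step 8: prey: 0+0-0=0; pred: 16+0-3=13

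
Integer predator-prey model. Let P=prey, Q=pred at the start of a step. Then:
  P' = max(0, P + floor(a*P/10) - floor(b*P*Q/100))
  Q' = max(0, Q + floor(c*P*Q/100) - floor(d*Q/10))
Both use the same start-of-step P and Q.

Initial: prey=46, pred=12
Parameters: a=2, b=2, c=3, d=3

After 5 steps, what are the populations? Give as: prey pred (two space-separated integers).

Step 1: prey: 46+9-11=44; pred: 12+16-3=25
Step 2: prey: 44+8-22=30; pred: 25+33-7=51
Step 3: prey: 30+6-30=6; pred: 51+45-15=81
Step 4: prey: 6+1-9=0; pred: 81+14-24=71
Step 5: prey: 0+0-0=0; pred: 71+0-21=50

Answer: 0 50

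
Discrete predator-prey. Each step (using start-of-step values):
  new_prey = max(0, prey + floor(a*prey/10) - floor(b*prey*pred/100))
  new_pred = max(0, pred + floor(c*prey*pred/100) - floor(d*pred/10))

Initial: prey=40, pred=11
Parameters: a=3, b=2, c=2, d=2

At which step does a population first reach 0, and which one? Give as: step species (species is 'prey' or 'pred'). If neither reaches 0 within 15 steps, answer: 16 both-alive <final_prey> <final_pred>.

Answer: 5 prey

Derivation:
Step 1: prey: 40+12-8=44; pred: 11+8-2=17
Step 2: prey: 44+13-14=43; pred: 17+14-3=28
Step 3: prey: 43+12-24=31; pred: 28+24-5=47
Step 4: prey: 31+9-29=11; pred: 47+29-9=67
Step 5: prey: 11+3-14=0; pred: 67+14-13=68
First extinction: prey at step 5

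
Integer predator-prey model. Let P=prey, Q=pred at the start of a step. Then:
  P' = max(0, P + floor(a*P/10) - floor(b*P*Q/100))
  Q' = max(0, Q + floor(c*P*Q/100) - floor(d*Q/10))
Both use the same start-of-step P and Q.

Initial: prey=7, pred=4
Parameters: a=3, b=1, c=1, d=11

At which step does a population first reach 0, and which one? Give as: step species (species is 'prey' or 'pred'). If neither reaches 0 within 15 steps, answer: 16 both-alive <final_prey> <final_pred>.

Step 1: prey: 7+2-0=9; pred: 4+0-4=0
First extinction: pred at step 1

Answer: 1 pred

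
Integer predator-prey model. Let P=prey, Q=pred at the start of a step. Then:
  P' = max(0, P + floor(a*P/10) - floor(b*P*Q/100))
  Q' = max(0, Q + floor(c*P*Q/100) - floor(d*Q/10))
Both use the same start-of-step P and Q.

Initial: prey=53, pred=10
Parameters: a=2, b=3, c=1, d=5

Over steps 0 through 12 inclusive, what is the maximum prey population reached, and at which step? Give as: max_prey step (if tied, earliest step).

Answer: 69 12

Derivation:
Step 1: prey: 53+10-15=48; pred: 10+5-5=10
Step 2: prey: 48+9-14=43; pred: 10+4-5=9
Step 3: prey: 43+8-11=40; pred: 9+3-4=8
Step 4: prey: 40+8-9=39; pred: 8+3-4=7
Step 5: prey: 39+7-8=38; pred: 7+2-3=6
Step 6: prey: 38+7-6=39; pred: 6+2-3=5
Step 7: prey: 39+7-5=41; pred: 5+1-2=4
Step 8: prey: 41+8-4=45; pred: 4+1-2=3
Step 9: prey: 45+9-4=50; pred: 3+1-1=3
Step 10: prey: 50+10-4=56; pred: 3+1-1=3
Step 11: prey: 56+11-5=62; pred: 3+1-1=3
Step 12: prey: 62+12-5=69; pred: 3+1-1=3
Max prey = 69 at step 12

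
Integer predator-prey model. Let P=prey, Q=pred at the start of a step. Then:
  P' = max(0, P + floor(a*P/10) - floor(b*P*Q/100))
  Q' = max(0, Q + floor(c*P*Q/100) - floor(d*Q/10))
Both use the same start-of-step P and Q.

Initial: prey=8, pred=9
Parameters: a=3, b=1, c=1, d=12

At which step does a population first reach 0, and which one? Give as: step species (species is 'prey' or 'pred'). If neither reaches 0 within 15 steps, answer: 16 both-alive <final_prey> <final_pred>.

Answer: 1 pred

Derivation:
Step 1: prey: 8+2-0=10; pred: 9+0-10=0
First extinction: pred at step 1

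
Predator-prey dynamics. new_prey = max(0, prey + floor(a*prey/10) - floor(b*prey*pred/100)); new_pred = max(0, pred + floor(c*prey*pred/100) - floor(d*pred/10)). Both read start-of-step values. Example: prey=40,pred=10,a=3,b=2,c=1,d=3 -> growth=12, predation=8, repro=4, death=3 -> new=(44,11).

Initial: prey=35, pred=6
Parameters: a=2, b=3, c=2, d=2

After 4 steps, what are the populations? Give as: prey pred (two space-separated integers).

Answer: 15 27

Derivation:
Step 1: prey: 35+7-6=36; pred: 6+4-1=9
Step 2: prey: 36+7-9=34; pred: 9+6-1=14
Step 3: prey: 34+6-14=26; pred: 14+9-2=21
Step 4: prey: 26+5-16=15; pred: 21+10-4=27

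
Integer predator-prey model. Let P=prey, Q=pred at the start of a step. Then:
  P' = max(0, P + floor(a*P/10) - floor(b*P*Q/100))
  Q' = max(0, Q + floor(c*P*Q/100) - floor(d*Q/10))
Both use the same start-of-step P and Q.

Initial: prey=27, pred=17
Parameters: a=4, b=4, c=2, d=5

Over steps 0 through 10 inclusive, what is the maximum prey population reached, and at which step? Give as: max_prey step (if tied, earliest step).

Answer: 34 10

Derivation:
Step 1: prey: 27+10-18=19; pred: 17+9-8=18
Step 2: prey: 19+7-13=13; pred: 18+6-9=15
Step 3: prey: 13+5-7=11; pred: 15+3-7=11
Step 4: prey: 11+4-4=11; pred: 11+2-5=8
Step 5: prey: 11+4-3=12; pred: 8+1-4=5
Step 6: prey: 12+4-2=14; pred: 5+1-2=4
Step 7: prey: 14+5-2=17; pred: 4+1-2=3
Step 8: prey: 17+6-2=21; pred: 3+1-1=3
Step 9: prey: 21+8-2=27; pred: 3+1-1=3
Step 10: prey: 27+10-3=34; pred: 3+1-1=3
Max prey = 34 at step 10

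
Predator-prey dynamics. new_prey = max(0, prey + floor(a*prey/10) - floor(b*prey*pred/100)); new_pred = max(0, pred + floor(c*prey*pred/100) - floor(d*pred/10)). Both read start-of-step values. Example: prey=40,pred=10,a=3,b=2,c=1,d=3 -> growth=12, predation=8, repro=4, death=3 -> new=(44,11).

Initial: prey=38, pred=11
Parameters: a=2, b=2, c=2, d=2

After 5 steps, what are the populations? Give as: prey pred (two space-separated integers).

Step 1: prey: 38+7-8=37; pred: 11+8-2=17
Step 2: prey: 37+7-12=32; pred: 17+12-3=26
Step 3: prey: 32+6-16=22; pred: 26+16-5=37
Step 4: prey: 22+4-16=10; pred: 37+16-7=46
Step 5: prey: 10+2-9=3; pred: 46+9-9=46

Answer: 3 46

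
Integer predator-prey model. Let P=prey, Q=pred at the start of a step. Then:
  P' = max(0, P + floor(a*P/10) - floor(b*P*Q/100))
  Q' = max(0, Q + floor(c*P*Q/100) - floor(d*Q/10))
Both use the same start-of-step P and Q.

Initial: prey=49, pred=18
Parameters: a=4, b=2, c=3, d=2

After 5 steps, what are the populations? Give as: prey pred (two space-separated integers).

Step 1: prey: 49+19-17=51; pred: 18+26-3=41
Step 2: prey: 51+20-41=30; pred: 41+62-8=95
Step 3: prey: 30+12-57=0; pred: 95+85-19=161
Step 4: prey: 0+0-0=0; pred: 161+0-32=129
Step 5: prey: 0+0-0=0; pred: 129+0-25=104

Answer: 0 104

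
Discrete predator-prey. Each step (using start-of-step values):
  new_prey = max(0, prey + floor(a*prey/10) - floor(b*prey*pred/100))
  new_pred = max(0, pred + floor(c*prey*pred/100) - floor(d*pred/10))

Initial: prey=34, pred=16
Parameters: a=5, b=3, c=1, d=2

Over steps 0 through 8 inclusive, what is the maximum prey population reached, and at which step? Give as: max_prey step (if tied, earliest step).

Step 1: prey: 34+17-16=35; pred: 16+5-3=18
Step 2: prey: 35+17-18=34; pred: 18+6-3=21
Step 3: prey: 34+17-21=30; pred: 21+7-4=24
Step 4: prey: 30+15-21=24; pred: 24+7-4=27
Step 5: prey: 24+12-19=17; pred: 27+6-5=28
Step 6: prey: 17+8-14=11; pred: 28+4-5=27
Step 7: prey: 11+5-8=8; pred: 27+2-5=24
Step 8: prey: 8+4-5=7; pred: 24+1-4=21
Max prey = 35 at step 1

Answer: 35 1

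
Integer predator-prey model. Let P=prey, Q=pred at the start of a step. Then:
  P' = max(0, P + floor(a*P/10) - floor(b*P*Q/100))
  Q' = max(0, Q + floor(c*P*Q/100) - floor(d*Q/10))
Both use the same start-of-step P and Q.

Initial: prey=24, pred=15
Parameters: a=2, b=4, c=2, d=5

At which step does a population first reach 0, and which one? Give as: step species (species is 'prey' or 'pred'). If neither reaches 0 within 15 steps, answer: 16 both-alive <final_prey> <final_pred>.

Answer: 16 both-alive 30 1

Derivation:
Step 1: prey: 24+4-14=14; pred: 15+7-7=15
Step 2: prey: 14+2-8=8; pred: 15+4-7=12
Step 3: prey: 8+1-3=6; pred: 12+1-6=7
Step 4: prey: 6+1-1=6; pred: 7+0-3=4
Step 5: prey: 6+1-0=7; pred: 4+0-2=2
Step 6: prey: 7+1-0=8; pred: 2+0-1=1
Step 7: prey: 8+1-0=9; pred: 1+0-0=1
Step 8: prey: 9+1-0=10; pred: 1+0-0=1
Step 9: prey: 10+2-0=12; pred: 1+0-0=1
Step 10: prey: 12+2-0=14; pred: 1+0-0=1
Step 11: prey: 14+2-0=16; pred: 1+0-0=1
Step 12: prey: 16+3-0=19; pred: 1+0-0=1
Step 13: prey: 19+3-0=22; pred: 1+0-0=1
Step 14: prey: 22+4-0=26; pred: 1+0-0=1
Step 15: prey: 26+5-1=30; pred: 1+0-0=1
No extinction within 15 steps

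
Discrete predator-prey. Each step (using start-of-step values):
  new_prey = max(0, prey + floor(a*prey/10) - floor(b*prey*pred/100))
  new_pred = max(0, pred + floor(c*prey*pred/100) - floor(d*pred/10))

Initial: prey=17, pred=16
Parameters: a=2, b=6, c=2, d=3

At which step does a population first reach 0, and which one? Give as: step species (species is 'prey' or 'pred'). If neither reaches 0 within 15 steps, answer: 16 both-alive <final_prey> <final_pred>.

Answer: 2 prey

Derivation:
Step 1: prey: 17+3-16=4; pred: 16+5-4=17
Step 2: prey: 4+0-4=0; pred: 17+1-5=13
First extinction: prey at step 2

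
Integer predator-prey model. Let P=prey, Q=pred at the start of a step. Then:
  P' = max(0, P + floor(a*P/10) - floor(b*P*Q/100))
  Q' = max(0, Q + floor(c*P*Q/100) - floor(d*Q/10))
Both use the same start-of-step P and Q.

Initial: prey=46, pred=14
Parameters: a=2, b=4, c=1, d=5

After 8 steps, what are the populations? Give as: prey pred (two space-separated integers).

Answer: 24 1

Derivation:
Step 1: prey: 46+9-25=30; pred: 14+6-7=13
Step 2: prey: 30+6-15=21; pred: 13+3-6=10
Step 3: prey: 21+4-8=17; pred: 10+2-5=7
Step 4: prey: 17+3-4=16; pred: 7+1-3=5
Step 5: prey: 16+3-3=16; pred: 5+0-2=3
Step 6: prey: 16+3-1=18; pred: 3+0-1=2
Step 7: prey: 18+3-1=20; pred: 2+0-1=1
Step 8: prey: 20+4-0=24; pred: 1+0-0=1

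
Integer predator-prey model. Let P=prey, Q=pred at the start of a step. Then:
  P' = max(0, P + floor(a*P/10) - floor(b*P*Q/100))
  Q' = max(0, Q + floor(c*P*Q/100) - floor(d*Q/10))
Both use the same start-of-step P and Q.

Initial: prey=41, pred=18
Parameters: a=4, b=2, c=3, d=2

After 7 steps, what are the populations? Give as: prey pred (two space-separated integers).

Step 1: prey: 41+16-14=43; pred: 18+22-3=37
Step 2: prey: 43+17-31=29; pred: 37+47-7=77
Step 3: prey: 29+11-44=0; pred: 77+66-15=128
Step 4: prey: 0+0-0=0; pred: 128+0-25=103
Step 5: prey: 0+0-0=0; pred: 103+0-20=83
Step 6: prey: 0+0-0=0; pred: 83+0-16=67
Step 7: prey: 0+0-0=0; pred: 67+0-13=54

Answer: 0 54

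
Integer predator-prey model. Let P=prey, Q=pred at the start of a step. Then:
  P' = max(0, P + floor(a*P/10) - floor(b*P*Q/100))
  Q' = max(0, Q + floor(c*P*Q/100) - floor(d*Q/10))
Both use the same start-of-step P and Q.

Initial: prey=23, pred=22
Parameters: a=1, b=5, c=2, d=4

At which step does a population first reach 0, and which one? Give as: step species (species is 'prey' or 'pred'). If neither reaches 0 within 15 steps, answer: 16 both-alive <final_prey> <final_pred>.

Answer: 1 prey

Derivation:
Step 1: prey: 23+2-25=0; pred: 22+10-8=24
First extinction: prey at step 1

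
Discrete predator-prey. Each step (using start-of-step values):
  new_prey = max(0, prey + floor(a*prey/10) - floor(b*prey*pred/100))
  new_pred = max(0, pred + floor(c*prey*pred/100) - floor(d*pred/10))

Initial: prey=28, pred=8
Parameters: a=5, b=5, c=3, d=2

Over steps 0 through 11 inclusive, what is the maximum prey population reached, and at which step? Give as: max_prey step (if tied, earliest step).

Step 1: prey: 28+14-11=31; pred: 8+6-1=13
Step 2: prey: 31+15-20=26; pred: 13+12-2=23
Step 3: prey: 26+13-29=10; pred: 23+17-4=36
Step 4: prey: 10+5-18=0; pred: 36+10-7=39
Step 5: prey: 0+0-0=0; pred: 39+0-7=32
Step 6: prey: 0+0-0=0; pred: 32+0-6=26
Step 7: prey: 0+0-0=0; pred: 26+0-5=21
Step 8: prey: 0+0-0=0; pred: 21+0-4=17
Step 9: prey: 0+0-0=0; pred: 17+0-3=14
Step 10: prey: 0+0-0=0; pred: 14+0-2=12
Step 11: prey: 0+0-0=0; pred: 12+0-2=10
Max prey = 31 at step 1

Answer: 31 1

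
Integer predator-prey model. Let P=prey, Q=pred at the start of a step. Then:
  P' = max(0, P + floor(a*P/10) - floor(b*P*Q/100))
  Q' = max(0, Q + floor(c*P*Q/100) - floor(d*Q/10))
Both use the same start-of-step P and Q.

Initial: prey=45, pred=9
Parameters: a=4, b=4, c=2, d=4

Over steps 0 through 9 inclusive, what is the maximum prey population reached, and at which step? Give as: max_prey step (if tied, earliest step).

Answer: 47 1

Derivation:
Step 1: prey: 45+18-16=47; pred: 9+8-3=14
Step 2: prey: 47+18-26=39; pred: 14+13-5=22
Step 3: prey: 39+15-34=20; pred: 22+17-8=31
Step 4: prey: 20+8-24=4; pred: 31+12-12=31
Step 5: prey: 4+1-4=1; pred: 31+2-12=21
Step 6: prey: 1+0-0=1; pred: 21+0-8=13
Step 7: prey: 1+0-0=1; pred: 13+0-5=8
Step 8: prey: 1+0-0=1; pred: 8+0-3=5
Step 9: prey: 1+0-0=1; pred: 5+0-2=3
Max prey = 47 at step 1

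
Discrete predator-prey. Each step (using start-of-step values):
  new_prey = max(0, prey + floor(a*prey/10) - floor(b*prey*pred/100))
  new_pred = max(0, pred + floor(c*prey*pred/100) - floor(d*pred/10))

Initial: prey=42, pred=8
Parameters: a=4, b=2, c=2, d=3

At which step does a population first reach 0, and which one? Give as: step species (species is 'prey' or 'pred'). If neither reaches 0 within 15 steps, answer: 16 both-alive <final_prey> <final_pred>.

Step 1: prey: 42+16-6=52; pred: 8+6-2=12
Step 2: prey: 52+20-12=60; pred: 12+12-3=21
Step 3: prey: 60+24-25=59; pred: 21+25-6=40
Step 4: prey: 59+23-47=35; pred: 40+47-12=75
Step 5: prey: 35+14-52=0; pred: 75+52-22=105
First extinction: prey at step 5

Answer: 5 prey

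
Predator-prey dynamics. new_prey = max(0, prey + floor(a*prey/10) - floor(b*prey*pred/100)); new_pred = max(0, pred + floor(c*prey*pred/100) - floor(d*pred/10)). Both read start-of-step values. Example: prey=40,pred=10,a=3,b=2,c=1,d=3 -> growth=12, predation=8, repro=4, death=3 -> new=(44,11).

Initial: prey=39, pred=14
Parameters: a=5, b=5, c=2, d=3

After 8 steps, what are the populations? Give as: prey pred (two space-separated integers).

Step 1: prey: 39+19-27=31; pred: 14+10-4=20
Step 2: prey: 31+15-31=15; pred: 20+12-6=26
Step 3: prey: 15+7-19=3; pred: 26+7-7=26
Step 4: prey: 3+1-3=1; pred: 26+1-7=20
Step 5: prey: 1+0-1=0; pred: 20+0-6=14
Step 6: prey: 0+0-0=0; pred: 14+0-4=10
Step 7: prey: 0+0-0=0; pred: 10+0-3=7
Step 8: prey: 0+0-0=0; pred: 7+0-2=5

Answer: 0 5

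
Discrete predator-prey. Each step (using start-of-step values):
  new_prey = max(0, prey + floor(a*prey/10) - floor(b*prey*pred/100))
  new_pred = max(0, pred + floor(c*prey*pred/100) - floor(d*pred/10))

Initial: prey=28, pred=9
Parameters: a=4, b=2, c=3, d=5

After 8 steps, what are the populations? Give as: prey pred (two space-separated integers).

Answer: 0 16

Derivation:
Step 1: prey: 28+11-5=34; pred: 9+7-4=12
Step 2: prey: 34+13-8=39; pred: 12+12-6=18
Step 3: prey: 39+15-14=40; pred: 18+21-9=30
Step 4: prey: 40+16-24=32; pred: 30+36-15=51
Step 5: prey: 32+12-32=12; pred: 51+48-25=74
Step 6: prey: 12+4-17=0; pred: 74+26-37=63
Step 7: prey: 0+0-0=0; pred: 63+0-31=32
Step 8: prey: 0+0-0=0; pred: 32+0-16=16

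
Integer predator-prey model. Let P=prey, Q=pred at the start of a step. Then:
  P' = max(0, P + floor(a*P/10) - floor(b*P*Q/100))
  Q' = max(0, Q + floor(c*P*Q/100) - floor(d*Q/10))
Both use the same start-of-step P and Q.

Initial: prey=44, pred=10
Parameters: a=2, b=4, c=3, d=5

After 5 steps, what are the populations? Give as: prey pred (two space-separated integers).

Step 1: prey: 44+8-17=35; pred: 10+13-5=18
Step 2: prey: 35+7-25=17; pred: 18+18-9=27
Step 3: prey: 17+3-18=2; pred: 27+13-13=27
Step 4: prey: 2+0-2=0; pred: 27+1-13=15
Step 5: prey: 0+0-0=0; pred: 15+0-7=8

Answer: 0 8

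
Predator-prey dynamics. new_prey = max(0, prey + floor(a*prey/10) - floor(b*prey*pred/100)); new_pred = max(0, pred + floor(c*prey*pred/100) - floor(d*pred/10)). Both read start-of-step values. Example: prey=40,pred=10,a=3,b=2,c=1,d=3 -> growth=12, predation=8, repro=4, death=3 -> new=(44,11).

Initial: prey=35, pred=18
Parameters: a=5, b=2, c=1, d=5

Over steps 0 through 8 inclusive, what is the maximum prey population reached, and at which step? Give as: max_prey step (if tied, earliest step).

Step 1: prey: 35+17-12=40; pred: 18+6-9=15
Step 2: prey: 40+20-12=48; pred: 15+6-7=14
Step 3: prey: 48+24-13=59; pred: 14+6-7=13
Step 4: prey: 59+29-15=73; pred: 13+7-6=14
Step 5: prey: 73+36-20=89; pred: 14+10-7=17
Step 6: prey: 89+44-30=103; pred: 17+15-8=24
Step 7: prey: 103+51-49=105; pred: 24+24-12=36
Step 8: prey: 105+52-75=82; pred: 36+37-18=55
Max prey = 105 at step 7

Answer: 105 7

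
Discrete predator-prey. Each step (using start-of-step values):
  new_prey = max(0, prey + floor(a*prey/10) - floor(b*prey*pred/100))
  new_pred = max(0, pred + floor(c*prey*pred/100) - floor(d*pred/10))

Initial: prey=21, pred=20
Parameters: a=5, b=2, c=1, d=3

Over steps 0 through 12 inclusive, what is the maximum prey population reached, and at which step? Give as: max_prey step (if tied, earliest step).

Answer: 61 8

Derivation:
Step 1: prey: 21+10-8=23; pred: 20+4-6=18
Step 2: prey: 23+11-8=26; pred: 18+4-5=17
Step 3: prey: 26+13-8=31; pred: 17+4-5=16
Step 4: prey: 31+15-9=37; pred: 16+4-4=16
Step 5: prey: 37+18-11=44; pred: 16+5-4=17
Step 6: prey: 44+22-14=52; pred: 17+7-5=19
Step 7: prey: 52+26-19=59; pred: 19+9-5=23
Step 8: prey: 59+29-27=61; pred: 23+13-6=30
Step 9: prey: 61+30-36=55; pred: 30+18-9=39
Step 10: prey: 55+27-42=40; pred: 39+21-11=49
Step 11: prey: 40+20-39=21; pred: 49+19-14=54
Step 12: prey: 21+10-22=9; pred: 54+11-16=49
Max prey = 61 at step 8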